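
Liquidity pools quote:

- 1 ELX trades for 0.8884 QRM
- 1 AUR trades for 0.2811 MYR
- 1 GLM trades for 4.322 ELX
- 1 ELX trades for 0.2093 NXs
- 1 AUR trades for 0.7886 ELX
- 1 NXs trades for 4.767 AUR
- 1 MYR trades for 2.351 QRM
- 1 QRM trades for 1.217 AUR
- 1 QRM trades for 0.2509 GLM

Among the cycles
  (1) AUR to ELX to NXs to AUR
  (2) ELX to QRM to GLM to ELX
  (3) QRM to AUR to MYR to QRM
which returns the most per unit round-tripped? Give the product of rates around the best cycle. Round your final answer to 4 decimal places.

0.9634

(1) 0.7886 × 0.2093 × 4.767 = 0.78681
(2) 0.8884 × 0.2509 × 4.322 = 0.96337
(3) 1.217 × 0.2811 × 2.351 = 0.80427
Highest is cycle (2) at 0.9634 (≤1, no arbitrage).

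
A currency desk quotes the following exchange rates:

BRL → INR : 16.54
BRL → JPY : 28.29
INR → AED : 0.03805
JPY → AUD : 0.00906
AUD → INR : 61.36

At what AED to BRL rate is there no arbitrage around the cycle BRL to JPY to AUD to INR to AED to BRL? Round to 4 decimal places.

1.6711

Known legs of the cycle: 28.29 × 0.00906 × 61.36 × 0.03805 = 0.5984131895352
For no arbitrage the full-cycle product must be 1, so the missing rate is 1 / 0.5984131895352 ≈ 1.671086.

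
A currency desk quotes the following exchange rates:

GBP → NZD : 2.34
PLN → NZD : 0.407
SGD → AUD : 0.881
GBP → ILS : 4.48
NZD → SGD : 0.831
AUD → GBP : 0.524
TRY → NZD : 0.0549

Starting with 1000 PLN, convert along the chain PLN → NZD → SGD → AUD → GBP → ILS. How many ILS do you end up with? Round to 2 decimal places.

1000 PLN × 0.407 = 407 NZD
407 NZD × 0.831 = 338.217 SGD
338.217 SGD × 0.881 = 297.969177 AUD
297.969177 AUD × 0.524 = 156.135848748 GBP
156.135848748 GBP × 4.48 = 699.48860239104 ILS

699.49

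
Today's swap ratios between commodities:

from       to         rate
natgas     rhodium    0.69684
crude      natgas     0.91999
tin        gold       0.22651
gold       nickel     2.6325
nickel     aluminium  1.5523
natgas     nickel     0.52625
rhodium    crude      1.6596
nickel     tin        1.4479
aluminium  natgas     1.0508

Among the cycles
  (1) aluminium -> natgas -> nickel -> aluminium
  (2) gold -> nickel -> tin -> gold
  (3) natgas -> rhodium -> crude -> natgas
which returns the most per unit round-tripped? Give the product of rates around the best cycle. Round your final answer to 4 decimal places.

1.0639

(1) 1.0508 × 0.52625 × 1.5523 = 0.85840
(2) 2.6325 × 1.4479 × 0.22651 = 0.86336
(3) 0.69684 × 1.6596 × 0.91999 = 1.06395
Highest is cycle (3) at 1.0639 (>1, arbitrage).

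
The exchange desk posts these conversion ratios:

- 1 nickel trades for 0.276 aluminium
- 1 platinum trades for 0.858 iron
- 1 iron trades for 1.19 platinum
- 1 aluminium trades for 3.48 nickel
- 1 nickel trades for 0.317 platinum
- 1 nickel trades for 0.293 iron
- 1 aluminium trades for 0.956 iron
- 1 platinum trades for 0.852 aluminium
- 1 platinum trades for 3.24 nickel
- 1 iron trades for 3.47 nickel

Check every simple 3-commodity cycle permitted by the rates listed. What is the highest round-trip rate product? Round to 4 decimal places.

1.1297

platinum→nickel→iron→platinum: 3.24 × 0.293 × 1.19 = 1.12969
platinum→aluminium→iron→platinum: 0.852 × 0.956 × 1.19 = 0.96927
platinum→iron→nickel→platinum: 0.858 × 3.47 × 0.317 = 0.94379
platinum→aluminium→nickel→platinum: 0.852 × 3.48 × 0.317 = 0.93989
iron→nickel→aluminium→iron: 3.47 × 0.276 × 0.956 = 0.91558
Maximum is platinum→nickel→iron→platinum at 1.1297; arbitrage exists.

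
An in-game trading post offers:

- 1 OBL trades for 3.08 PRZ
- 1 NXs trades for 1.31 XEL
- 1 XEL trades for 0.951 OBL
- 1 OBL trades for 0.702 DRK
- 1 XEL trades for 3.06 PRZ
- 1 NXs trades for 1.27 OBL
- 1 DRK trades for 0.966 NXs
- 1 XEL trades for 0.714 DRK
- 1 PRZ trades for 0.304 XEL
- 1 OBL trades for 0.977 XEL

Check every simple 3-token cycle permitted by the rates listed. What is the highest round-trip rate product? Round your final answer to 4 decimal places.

XEL→DRK→NXs→XEL: 0.714 × 0.966 × 1.31 = 0.90354
XEL→OBL→PRZ→XEL: 0.951 × 3.08 × 0.304 = 0.89044
OBL→DRK→NXs→OBL: 0.702 × 0.966 × 1.27 = 0.86123
Maximum is XEL→DRK→NXs→XEL at 0.9035; no arbitrage — every cycle loses value.

0.9035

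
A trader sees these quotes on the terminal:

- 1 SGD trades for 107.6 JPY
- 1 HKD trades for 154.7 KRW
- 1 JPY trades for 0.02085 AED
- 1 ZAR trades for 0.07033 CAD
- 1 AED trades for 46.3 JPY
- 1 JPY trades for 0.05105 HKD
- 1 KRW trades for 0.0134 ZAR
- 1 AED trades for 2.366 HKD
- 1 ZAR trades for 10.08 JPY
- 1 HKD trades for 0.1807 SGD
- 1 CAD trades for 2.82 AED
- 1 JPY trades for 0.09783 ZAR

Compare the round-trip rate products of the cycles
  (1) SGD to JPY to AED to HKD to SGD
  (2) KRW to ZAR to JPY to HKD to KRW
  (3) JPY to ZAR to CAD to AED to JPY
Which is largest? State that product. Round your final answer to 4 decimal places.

(1) 107.6 × 0.02085 × 2.366 × 0.1807 = 0.95916
(2) 0.0134 × 10.08 × 0.05105 × 154.7 = 1.06672
(3) 0.09783 × 0.07033 × 2.82 × 46.3 = 0.89834
Highest is cycle (2) at 1.0667 (>1, arbitrage).

1.0667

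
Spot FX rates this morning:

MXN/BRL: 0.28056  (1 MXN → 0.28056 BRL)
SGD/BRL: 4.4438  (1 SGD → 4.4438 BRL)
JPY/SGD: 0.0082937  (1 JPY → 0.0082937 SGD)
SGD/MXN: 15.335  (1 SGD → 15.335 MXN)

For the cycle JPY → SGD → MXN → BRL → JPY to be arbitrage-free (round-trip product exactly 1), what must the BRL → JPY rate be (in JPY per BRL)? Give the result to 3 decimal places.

Known legs of the cycle: 0.0082937 × 15.335 × 0.28056 = 0.03568271203812
For no arbitrage the full-cycle product must be 1, so the missing rate is 1 / 0.03568271203812 ≈ 28.02478.

28.025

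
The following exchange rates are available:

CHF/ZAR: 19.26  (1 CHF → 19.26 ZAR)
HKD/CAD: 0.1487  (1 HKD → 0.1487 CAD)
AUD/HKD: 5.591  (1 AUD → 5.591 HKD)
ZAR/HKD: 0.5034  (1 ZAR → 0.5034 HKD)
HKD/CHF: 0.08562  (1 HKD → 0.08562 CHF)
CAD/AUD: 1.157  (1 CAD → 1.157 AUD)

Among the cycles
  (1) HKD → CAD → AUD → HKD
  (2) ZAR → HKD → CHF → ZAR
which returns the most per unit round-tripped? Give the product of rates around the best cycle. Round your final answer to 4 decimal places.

(1) 0.1487 × 1.157 × 5.591 = 0.96191
(2) 0.5034 × 0.08562 × 19.26 = 0.83013
Highest is cycle (1) at 0.9619 (≤1, no arbitrage).

0.9619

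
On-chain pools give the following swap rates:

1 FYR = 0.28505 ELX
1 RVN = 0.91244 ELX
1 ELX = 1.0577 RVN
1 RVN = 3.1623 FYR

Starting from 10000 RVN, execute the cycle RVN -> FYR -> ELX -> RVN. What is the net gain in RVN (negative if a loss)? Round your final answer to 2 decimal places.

-465.75

10000 RVN × 3.1623 = 31623 FYR
31623 FYR × 0.28505 = 9014.13615 ELX
9014.13615 ELX × 1.0577 = 9534.251805855 RVN
Net change: 9534.251805855 − 10000 = -465.748194145 RVN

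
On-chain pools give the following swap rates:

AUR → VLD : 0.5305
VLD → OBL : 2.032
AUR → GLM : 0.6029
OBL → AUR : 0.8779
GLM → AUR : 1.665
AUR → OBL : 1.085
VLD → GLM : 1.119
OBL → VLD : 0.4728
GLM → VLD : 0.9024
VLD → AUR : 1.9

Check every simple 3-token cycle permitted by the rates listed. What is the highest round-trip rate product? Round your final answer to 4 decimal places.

AUR→GLM→VLD→AUR: 0.6029 × 0.9024 × 1.9 = 1.03371
AUR→VLD→GLM→AUR: 0.5305 × 1.119 × 1.665 = 0.98839
OBL→VLD→AUR→OBL: 0.4728 × 1.9 × 1.085 = 0.97468
OBL→AUR→VLD→OBL: 0.8779 × 0.5305 × 2.032 = 0.94636
Maximum is AUR→GLM→VLD→AUR at 1.0337; arbitrage exists.

1.0337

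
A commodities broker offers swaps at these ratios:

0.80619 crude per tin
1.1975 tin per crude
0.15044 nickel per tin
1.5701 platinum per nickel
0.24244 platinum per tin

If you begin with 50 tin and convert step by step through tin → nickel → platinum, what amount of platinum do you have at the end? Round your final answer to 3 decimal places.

11.810

50 tin × 0.15044 = 7.522 nickel
7.522 nickel × 1.5701 = 11.8102922 platinum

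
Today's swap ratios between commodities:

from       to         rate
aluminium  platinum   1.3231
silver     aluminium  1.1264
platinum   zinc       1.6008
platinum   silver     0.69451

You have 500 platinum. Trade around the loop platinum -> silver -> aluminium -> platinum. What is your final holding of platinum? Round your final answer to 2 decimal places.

500 platinum × 0.69451 = 347.255 silver
347.255 silver × 1.1264 = 391.148032 aluminium
391.148032 aluminium × 1.3231 = 517.5279611392 platinum

517.53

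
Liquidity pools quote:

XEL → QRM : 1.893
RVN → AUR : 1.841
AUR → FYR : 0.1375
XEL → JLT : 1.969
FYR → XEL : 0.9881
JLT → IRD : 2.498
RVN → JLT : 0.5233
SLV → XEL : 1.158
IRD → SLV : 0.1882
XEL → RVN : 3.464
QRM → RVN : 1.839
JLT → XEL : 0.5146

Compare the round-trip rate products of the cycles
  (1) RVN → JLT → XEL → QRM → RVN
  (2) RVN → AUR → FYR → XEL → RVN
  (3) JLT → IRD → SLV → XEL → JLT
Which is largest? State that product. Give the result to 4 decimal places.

1.0719

(1) 0.5233 × 0.5146 × 1.893 × 1.839 = 0.93746
(2) 1.841 × 0.1375 × 0.9881 × 3.464 = 0.86643
(3) 2.498 × 0.1882 × 1.158 × 1.969 = 1.07193
Highest is cycle (3) at 1.0719 (>1, arbitrage).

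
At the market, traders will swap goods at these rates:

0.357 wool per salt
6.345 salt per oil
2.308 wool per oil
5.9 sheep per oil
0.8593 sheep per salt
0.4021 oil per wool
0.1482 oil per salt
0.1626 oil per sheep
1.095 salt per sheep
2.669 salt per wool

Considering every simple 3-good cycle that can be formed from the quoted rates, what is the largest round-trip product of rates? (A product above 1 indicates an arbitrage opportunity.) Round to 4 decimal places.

salt→oil→sheep→salt: 0.1482 × 5.9 × 1.095 = 0.95745
salt→oil→wool→salt: 0.1482 × 2.308 × 2.669 = 0.91292
salt→wool→oil→salt: 0.357 × 0.4021 × 6.345 = 0.91082
salt→sheep→oil→salt: 0.8593 × 0.1626 × 6.345 = 0.88654
Maximum is salt→oil→sheep→salt at 0.9574; no arbitrage — every cycle loses value.

0.9574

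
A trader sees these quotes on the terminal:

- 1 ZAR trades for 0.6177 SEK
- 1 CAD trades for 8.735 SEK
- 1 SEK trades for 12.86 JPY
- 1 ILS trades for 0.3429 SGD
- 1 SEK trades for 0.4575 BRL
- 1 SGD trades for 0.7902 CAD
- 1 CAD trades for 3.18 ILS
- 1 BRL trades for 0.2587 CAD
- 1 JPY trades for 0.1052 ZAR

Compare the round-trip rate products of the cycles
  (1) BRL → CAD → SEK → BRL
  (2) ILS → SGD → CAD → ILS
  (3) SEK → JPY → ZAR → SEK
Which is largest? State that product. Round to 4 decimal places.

1.0338

(1) 0.2587 × 8.735 × 0.4575 = 1.03383
(2) 0.3429 × 0.7902 × 3.18 = 0.86165
(3) 12.86 × 0.1052 × 0.6177 = 0.83567
Highest is cycle (1) at 1.0338 (>1, arbitrage).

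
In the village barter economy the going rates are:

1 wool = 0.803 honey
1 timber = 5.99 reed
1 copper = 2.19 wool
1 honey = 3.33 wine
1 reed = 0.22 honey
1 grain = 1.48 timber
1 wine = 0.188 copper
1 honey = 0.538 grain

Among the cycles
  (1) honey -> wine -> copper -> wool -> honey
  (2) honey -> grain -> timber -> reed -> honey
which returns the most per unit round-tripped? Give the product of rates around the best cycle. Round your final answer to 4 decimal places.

(1) 3.33 × 0.188 × 2.19 × 0.803 = 1.10094
(2) 0.538 × 1.48 × 5.99 × 0.22 = 1.04929
Highest is cycle (1) at 1.1009 (>1, arbitrage).

1.1009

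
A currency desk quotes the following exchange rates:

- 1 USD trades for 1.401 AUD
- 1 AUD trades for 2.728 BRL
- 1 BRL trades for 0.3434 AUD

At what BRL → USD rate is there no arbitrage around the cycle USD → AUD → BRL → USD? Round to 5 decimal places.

Known legs of the cycle: 1.401 × 2.728 = 3.821928
For no arbitrage the full-cycle product must be 1, so the missing rate is 1 / 3.821928 ≈ 0.2616480.

0.26165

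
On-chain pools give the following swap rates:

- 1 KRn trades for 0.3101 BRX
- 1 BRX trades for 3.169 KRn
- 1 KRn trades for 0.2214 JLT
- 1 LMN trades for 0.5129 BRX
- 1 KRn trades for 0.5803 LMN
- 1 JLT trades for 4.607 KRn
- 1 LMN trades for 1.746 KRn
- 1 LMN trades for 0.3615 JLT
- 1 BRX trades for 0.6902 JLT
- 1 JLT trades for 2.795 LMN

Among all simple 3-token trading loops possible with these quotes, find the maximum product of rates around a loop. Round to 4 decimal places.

JLT→LMN→KRn→JLT: 2.795 × 1.746 × 0.2214 = 1.08045
BRX→JLT→LMN→BRX: 0.6902 × 2.795 × 0.5129 = 0.98944
BRX→JLT→KRn→BRX: 0.6902 × 4.607 × 0.3101 = 0.98604
JLT→KRn→LMN→JLT: 4.607 × 0.5803 × 0.3615 = 0.96645
BRX→KRn→LMN→BRX: 3.169 × 0.5803 × 0.5129 = 0.94321
Maximum is JLT→LMN→KRn→JLT at 1.0804; arbitrage exists.

1.0804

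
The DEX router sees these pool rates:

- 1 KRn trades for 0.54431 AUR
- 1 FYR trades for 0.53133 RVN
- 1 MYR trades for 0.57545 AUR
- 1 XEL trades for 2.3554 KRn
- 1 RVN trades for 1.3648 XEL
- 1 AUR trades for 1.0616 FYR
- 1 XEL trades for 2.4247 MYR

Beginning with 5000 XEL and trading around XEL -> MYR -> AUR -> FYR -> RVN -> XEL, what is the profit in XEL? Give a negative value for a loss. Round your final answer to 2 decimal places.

370.69

5000 XEL × 2.4247 = 12123.5 MYR
12123.5 MYR × 0.57545 = 6976.468075 AUR
6976.468075 AUR × 1.0616 = 7406.21850842 FYR
7406.21850842 FYR × 0.53133 = 3935.1460800787986 RVN
3935.1460800787986 RVN × 1.3648 = 5370.68737009154432928 XEL
Net change: 5370.68737009154432928 − 5000 = 370.68737009154432928 XEL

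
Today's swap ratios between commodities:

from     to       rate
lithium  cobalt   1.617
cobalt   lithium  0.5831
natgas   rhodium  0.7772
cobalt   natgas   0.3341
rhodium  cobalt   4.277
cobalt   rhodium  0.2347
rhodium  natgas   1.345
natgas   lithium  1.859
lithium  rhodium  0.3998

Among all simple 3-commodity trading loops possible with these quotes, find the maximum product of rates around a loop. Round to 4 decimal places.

1.1106

natgas→rhodium→cobalt→natgas: 0.7772 × 4.277 × 0.3341 = 1.11058
natgas→lithium→cobalt→natgas: 1.859 × 1.617 × 0.3341 = 1.00431
natgas→lithium→rhodium→natgas: 1.859 × 0.3998 × 1.345 = 0.99964
rhodium→cobalt→lithium→rhodium: 4.277 × 0.5831 × 0.3998 = 0.99707
Maximum is natgas→rhodium→cobalt→natgas at 1.1106; arbitrage exists.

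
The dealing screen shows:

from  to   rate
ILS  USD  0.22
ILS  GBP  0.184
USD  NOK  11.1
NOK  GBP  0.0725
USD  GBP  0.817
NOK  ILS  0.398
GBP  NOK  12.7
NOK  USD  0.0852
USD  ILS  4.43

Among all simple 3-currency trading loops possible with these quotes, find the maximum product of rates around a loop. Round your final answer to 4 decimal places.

0.9719

USD→NOK→ILS→USD: 11.1 × 0.398 × 0.22 = 0.97192
GBP→NOK→ILS→GBP: 12.7 × 0.398 × 0.184 = 0.93005
GBP→NOK→USD→GBP: 12.7 × 0.0852 × 0.817 = 0.88403
Maximum is USD→NOK→ILS→USD at 0.9719; no arbitrage — every cycle loses value.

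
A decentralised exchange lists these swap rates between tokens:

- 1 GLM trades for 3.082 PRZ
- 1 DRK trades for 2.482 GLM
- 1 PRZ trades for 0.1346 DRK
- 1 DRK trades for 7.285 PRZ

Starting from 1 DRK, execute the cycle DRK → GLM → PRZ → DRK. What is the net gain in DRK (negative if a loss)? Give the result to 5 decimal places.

0.02963

1 DRK × 2.482 = 2.482 GLM
2.482 GLM × 3.082 = 7.649524 PRZ
7.649524 PRZ × 0.1346 = 1.0296259304 DRK
Net change: 1.0296259304 − 1 = 0.0296259304 DRK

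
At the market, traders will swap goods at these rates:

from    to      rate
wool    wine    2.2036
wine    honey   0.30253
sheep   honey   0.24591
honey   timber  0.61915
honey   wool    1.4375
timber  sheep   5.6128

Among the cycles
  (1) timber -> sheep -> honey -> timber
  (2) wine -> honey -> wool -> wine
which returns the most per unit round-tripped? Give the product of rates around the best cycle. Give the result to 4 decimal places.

(1) 5.6128 × 0.24591 × 0.61915 = 0.85458
(2) 0.30253 × 1.4375 × 2.2036 = 0.95832
Highest is cycle (2) at 0.9583 (≤1, no arbitrage).

0.9583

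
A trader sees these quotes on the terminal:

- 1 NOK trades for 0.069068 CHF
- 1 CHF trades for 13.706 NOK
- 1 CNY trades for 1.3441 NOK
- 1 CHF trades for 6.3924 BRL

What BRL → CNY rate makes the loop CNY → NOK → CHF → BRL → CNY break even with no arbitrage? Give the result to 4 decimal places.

Known legs of the cycle: 1.3441 × 0.069068 × 6.3924 = 0.59343397164912
For no arbitrage the full-cycle product must be 1, so the missing rate is 1 / 0.59343397164912 ≈ 1.685107.

1.6851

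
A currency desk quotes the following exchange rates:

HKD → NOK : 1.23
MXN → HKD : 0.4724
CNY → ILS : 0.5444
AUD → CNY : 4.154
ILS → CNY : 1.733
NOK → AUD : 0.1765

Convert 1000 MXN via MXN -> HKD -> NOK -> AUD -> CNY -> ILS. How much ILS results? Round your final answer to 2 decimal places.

1000 MXN × 0.4724 = 472.4 HKD
472.4 HKD × 1.23 = 581.052 NOK
581.052 NOK × 0.1765 = 102.555678 AUD
102.555678 AUD × 4.154 = 426.016286412 CNY
426.016286412 CNY × 0.5444 = 231.9232663226928 ILS

231.92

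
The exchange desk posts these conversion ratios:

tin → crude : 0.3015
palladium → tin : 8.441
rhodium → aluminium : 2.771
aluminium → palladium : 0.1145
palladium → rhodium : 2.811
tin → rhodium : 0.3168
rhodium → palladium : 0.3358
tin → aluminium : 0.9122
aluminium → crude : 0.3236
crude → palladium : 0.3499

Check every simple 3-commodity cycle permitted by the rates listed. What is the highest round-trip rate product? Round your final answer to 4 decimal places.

0.8980

palladium→tin→rhodium→palladium: 8.441 × 0.3168 × 0.3358 = 0.89797
palladium→rhodium→aluminium→palladium: 2.811 × 2.771 × 0.1145 = 0.89187
crude→palladium→tin→crude: 0.3499 × 8.441 × 0.3015 = 0.89048
palladium→tin→aluminium→palladium: 8.441 × 0.9122 × 0.1145 = 0.88164
Maximum is palladium→tin→rhodium→palladium at 0.8980; no arbitrage — every cycle loses value.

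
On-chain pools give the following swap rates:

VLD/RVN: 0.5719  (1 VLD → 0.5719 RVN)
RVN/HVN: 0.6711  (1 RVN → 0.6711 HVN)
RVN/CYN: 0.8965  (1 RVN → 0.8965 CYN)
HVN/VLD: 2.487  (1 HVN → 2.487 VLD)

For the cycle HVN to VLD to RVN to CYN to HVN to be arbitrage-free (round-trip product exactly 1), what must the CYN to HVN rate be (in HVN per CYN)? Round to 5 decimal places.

0.78425

Known legs of the cycle: 2.487 × 0.5719 × 0.8965 = 1.27510566645
For no arbitrage the full-cycle product must be 1, so the missing rate is 1 / 1.27510566645 ≈ 0.7842487.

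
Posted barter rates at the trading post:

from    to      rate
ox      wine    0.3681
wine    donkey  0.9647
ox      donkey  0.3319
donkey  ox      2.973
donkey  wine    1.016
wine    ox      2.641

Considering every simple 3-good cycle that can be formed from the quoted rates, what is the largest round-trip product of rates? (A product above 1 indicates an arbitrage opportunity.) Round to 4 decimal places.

1.0557

wine→donkey→ox→wine: 0.9647 × 2.973 × 0.3681 = 1.05573
wine→ox→donkey→wine: 2.641 × 0.3319 × 1.016 = 0.89057
Maximum is wine→donkey→ox→wine at 1.0557; arbitrage exists.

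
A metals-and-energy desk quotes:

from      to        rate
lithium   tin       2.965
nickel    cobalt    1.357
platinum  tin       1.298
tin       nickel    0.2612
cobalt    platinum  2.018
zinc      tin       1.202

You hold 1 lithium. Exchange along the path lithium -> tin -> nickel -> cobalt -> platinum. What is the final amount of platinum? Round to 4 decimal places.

2.1208

1 lithium × 2.965 = 2.965 tin
2.965 tin × 0.2612 = 0.774458 nickel
0.774458 nickel × 1.357 = 1.050939506 cobalt
1.050939506 cobalt × 2.018 = 2.120795923108 platinum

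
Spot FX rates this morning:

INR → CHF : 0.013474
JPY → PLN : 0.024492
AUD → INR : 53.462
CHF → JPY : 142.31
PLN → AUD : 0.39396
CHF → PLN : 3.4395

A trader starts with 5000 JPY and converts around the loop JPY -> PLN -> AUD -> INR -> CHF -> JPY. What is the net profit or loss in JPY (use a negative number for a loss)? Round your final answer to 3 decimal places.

5000 JPY × 0.024492 = 122.46 PLN
122.46 PLN × 0.39396 = 48.2443416 AUD
48.2443416 AUD × 53.462 = 2579.2389906192 INR
2579.2389906192 INR × 0.013474 = 34.7526661596031008 CHF
34.7526661596031008 CHF × 142.31 = 4945.651921173117274848 JPY
Net change: 4945.651921173117274848 − 5000 = -54.348078826882725152 JPY

-54.348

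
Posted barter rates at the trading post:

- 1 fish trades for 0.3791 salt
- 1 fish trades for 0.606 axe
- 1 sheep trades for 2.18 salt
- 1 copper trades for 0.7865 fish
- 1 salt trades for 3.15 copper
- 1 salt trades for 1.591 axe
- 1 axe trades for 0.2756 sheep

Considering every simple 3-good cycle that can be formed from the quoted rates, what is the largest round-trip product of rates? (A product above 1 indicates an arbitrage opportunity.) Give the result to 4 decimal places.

axe→sheep→salt→axe: 0.2756 × 2.18 × 1.591 = 0.95589
copper→fish→salt→copper: 0.7865 × 0.3791 × 3.15 = 0.93921
Maximum is axe→sheep→salt→axe at 0.9559; no arbitrage — every cycle loses value.

0.9559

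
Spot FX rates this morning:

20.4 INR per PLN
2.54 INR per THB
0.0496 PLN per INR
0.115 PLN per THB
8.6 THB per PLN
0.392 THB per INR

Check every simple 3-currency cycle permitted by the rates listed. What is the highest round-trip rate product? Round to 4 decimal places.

1.0835

THB→INR→PLN→THB: 2.54 × 0.0496 × 8.6 = 1.08346
THB→PLN→INR→THB: 0.115 × 20.4 × 0.392 = 0.91963
Maximum is THB→INR→PLN→THB at 1.0835; arbitrage exists.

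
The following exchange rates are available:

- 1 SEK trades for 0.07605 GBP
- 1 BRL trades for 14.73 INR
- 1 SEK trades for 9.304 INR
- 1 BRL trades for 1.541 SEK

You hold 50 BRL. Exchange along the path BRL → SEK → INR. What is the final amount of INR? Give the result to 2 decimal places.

716.87

50 BRL × 1.541 = 77.05 SEK
77.05 SEK × 9.304 = 716.8732 INR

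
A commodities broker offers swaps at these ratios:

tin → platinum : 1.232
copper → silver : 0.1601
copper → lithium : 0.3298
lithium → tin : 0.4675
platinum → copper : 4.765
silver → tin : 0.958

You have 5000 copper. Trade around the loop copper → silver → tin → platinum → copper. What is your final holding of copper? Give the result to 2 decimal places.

4501.95

5000 copper × 0.1601 = 800.5 silver
800.5 silver × 0.958 = 766.879 tin
766.879 tin × 1.232 = 944.794928 platinum
944.794928 platinum × 4.765 = 4501.94783192 copper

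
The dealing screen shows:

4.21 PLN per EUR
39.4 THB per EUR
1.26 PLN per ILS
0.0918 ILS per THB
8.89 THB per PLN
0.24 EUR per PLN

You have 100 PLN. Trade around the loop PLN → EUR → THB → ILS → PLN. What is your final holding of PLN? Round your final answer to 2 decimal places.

100 PLN × 0.24 = 24 EUR
24 EUR × 39.4 = 945.6 THB
945.6 THB × 0.0918 = 86.80608 ILS
86.80608 ILS × 1.26 = 109.3756608 PLN

109.38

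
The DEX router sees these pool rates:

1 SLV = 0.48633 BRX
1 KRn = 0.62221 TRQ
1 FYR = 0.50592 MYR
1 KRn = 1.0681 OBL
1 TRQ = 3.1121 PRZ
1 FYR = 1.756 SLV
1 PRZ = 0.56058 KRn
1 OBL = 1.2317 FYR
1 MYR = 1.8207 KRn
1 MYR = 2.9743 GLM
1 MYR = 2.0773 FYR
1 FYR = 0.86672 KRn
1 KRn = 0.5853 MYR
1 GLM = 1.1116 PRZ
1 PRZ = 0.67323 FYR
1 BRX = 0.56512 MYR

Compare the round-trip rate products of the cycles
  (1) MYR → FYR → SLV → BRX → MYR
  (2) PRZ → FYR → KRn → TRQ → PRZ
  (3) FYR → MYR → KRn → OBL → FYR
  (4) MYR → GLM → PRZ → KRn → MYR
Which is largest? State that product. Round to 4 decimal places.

1.2118

(1) 2.0773 × 1.756 × 0.48633 × 0.56512 = 1.00253
(2) 0.67323 × 0.86672 × 0.62221 × 3.1121 = 1.12988
(3) 0.50592 × 1.8207 × 1.0681 × 1.2317 = 1.21182
(4) 2.9743 × 1.1116 × 0.56058 × 0.5853 = 1.08480
Highest is cycle (3) at 1.2118 (>1, arbitrage).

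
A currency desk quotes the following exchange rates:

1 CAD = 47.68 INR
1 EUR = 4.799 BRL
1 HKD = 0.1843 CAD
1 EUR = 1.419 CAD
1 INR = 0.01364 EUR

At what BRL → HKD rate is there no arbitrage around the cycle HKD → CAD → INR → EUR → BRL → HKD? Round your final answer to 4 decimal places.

Known legs of the cycle: 0.1843 × 47.68 × 0.01364 × 4.799 = 0.57521036366464
For no arbitrage the full-cycle product must be 1, so the missing rate is 1 / 0.57521036366464 ≈ 1.738494.

1.7385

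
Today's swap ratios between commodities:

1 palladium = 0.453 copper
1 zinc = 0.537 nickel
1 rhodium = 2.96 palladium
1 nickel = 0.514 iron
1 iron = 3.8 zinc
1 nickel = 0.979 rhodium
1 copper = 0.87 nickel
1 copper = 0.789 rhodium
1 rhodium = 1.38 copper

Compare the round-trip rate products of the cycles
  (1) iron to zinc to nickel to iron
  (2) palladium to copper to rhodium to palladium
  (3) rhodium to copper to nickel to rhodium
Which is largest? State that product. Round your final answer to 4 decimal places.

1.1754

(1) 3.8 × 0.537 × 0.514 = 1.04887
(2) 0.453 × 0.789 × 2.96 = 1.05795
(3) 1.38 × 0.87 × 0.979 = 1.17539
Highest is cycle (3) at 1.1754 (>1, arbitrage).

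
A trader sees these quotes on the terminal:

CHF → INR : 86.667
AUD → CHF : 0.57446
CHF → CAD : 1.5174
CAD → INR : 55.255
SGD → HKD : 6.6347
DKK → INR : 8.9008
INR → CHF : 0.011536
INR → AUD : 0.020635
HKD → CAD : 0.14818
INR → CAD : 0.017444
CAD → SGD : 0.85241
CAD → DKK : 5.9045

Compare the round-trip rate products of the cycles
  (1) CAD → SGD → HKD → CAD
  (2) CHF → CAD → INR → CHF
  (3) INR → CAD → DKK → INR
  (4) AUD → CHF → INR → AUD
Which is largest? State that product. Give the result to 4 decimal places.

1.0273

(1) 0.85241 × 6.6347 × 0.14818 = 0.83803
(2) 1.5174 × 55.255 × 0.011536 = 0.96722
(3) 0.017444 × 5.9045 × 8.9008 = 0.91677
(4) 0.57446 × 86.667 × 0.020635 = 1.02735
Highest is cycle (4) at 1.0273 (>1, arbitrage).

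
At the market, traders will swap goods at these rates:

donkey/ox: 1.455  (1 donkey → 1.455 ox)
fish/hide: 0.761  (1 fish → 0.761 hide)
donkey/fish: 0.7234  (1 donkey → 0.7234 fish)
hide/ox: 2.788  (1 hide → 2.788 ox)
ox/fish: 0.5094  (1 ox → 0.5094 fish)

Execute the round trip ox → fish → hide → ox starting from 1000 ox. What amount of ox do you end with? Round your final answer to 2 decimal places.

1080.78

1000 ox × 0.5094 = 509.4 fish
509.4 fish × 0.761 = 387.6534 hide
387.6534 hide × 2.788 = 1080.7776792 ox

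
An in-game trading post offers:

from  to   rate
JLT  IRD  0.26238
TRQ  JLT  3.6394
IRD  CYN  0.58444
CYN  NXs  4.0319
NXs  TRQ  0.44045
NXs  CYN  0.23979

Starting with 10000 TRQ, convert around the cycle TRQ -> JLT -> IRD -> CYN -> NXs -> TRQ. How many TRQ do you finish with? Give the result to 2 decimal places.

10000 TRQ × 3.6394 = 36394 JLT
36394 JLT × 0.26238 = 9549.05772 IRD
9549.05772 IRD × 0.58444 = 5580.8512938768 CYN
5580.8512938768 CYN × 4.0319 = 22501.43433178186992 NXs
22501.43433178186992 NXs × 0.44045 = 9910.756751433324606264 TRQ

9910.76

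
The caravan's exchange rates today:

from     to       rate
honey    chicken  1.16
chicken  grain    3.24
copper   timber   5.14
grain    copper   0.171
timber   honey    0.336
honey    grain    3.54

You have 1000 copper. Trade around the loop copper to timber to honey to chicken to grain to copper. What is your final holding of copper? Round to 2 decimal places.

1109.95

1000 copper × 5.14 = 5140 timber
5140 timber × 0.336 = 1727.04 honey
1727.04 honey × 1.16 = 2003.3664 chicken
2003.3664 chicken × 3.24 = 6490.907136 grain
6490.907136 grain × 0.171 = 1109.945120256 copper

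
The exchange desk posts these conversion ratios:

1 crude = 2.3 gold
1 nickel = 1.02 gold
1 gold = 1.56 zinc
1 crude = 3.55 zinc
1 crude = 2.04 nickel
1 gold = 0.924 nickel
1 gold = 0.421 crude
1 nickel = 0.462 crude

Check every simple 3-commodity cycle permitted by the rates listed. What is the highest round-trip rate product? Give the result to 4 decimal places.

0.9818

crude→gold→nickel→crude: 2.3 × 0.924 × 0.462 = 0.98184
crude→nickel→gold→crude: 2.04 × 1.02 × 0.421 = 0.87602
Maximum is crude→gold→nickel→crude at 0.9818; no arbitrage — every cycle loses value.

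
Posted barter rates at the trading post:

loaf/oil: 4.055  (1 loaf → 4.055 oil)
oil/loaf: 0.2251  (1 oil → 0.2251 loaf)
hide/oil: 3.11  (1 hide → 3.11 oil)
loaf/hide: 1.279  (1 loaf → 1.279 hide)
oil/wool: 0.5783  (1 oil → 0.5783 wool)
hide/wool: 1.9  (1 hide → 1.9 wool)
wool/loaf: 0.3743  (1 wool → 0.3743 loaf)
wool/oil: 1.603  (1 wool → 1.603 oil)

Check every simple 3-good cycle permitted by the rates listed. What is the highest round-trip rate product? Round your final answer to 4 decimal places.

0.9096

hide→wool→loaf→hide: 1.9 × 0.3743 × 1.279 = 0.90959
hide→oil→loaf→hide: 3.11 × 0.2251 × 1.279 = 0.89538
wool→loaf→oil→wool: 0.3743 × 4.055 × 0.5783 = 0.87774
Maximum is hide→wool→loaf→hide at 0.9096; no arbitrage — every cycle loses value.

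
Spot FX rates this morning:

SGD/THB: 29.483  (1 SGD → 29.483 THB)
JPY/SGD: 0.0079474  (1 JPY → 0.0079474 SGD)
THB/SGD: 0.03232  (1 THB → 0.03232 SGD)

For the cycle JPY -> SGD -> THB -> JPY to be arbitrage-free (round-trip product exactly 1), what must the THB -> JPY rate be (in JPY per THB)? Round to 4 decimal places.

4.2678

Known legs of the cycle: 0.0079474 × 29.483 = 0.2343131942
For no arbitrage the full-cycle product must be 1, so the missing rate is 1 / 0.2343131942 ≈ 4.267792.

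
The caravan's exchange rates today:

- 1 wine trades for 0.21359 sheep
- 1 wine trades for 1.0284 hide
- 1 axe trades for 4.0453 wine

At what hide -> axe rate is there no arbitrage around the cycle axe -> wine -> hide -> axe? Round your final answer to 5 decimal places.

Known legs of the cycle: 4.0453 × 1.0284 = 4.16018652
For no arbitrage the full-cycle product must be 1, so the missing rate is 1 / 4.16018652 ≈ 0.2403738.

0.24037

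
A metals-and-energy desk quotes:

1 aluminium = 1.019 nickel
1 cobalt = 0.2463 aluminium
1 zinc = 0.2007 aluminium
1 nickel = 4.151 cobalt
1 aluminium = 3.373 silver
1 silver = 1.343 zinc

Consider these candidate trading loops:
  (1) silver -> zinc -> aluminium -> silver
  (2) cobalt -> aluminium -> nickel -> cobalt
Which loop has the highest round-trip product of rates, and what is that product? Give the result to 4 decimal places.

(1) 1.343 × 0.2007 × 3.373 = 0.90916
(2) 0.2463 × 1.019 × 4.151 = 1.04182
Highest is cycle (2) at 1.0418 (>1, arbitrage).

1.0418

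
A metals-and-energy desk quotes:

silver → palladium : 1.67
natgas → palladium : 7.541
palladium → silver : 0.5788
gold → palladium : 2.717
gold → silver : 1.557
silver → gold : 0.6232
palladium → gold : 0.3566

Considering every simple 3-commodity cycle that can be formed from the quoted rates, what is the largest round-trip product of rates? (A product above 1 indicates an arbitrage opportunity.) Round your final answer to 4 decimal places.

gold→palladium→silver→gold: 2.717 × 0.5788 × 0.6232 = 0.98004
gold→silver→palladium→gold: 1.557 × 1.67 × 0.3566 = 0.92723
Maximum is gold→palladium→silver→gold at 0.9800; no arbitrage — every cycle loses value.

0.9800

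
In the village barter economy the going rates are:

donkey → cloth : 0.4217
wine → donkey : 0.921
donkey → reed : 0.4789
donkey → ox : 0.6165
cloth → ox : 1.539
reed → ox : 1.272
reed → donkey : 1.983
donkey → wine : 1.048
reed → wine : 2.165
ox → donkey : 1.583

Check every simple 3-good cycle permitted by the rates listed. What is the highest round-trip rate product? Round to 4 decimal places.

1.0274

ox→donkey→cloth→ox: 1.583 × 0.4217 × 1.539 = 1.02736
ox→donkey→reed→ox: 1.583 × 0.4789 × 1.272 = 0.96430
wine→donkey→reed→wine: 0.921 × 0.4789 × 2.165 = 0.95491
Maximum is ox→donkey→cloth→ox at 1.0274; arbitrage exists.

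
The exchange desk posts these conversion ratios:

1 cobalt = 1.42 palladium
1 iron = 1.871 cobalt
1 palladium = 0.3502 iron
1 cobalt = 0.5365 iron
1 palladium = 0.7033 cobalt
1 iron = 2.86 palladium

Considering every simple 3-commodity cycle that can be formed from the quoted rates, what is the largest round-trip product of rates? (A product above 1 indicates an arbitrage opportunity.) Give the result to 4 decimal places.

palladium→cobalt→iron→palladium: 0.7033 × 0.5365 × 2.86 = 1.07914
palladium→iron→cobalt→palladium: 0.3502 × 1.871 × 1.42 = 0.93042
Maximum is palladium→cobalt→iron→palladium at 1.0791; arbitrage exists.

1.0791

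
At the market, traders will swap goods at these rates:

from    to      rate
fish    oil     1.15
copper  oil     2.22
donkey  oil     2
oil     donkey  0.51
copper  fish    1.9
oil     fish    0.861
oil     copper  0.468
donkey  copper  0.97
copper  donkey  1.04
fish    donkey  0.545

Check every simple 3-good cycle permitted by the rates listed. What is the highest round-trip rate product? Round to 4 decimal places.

oil→donkey→copper→oil: 0.51 × 0.97 × 2.22 = 1.09823
oil→copper→fish→oil: 0.468 × 1.9 × 1.15 = 1.02258
copper→fish→donkey→copper: 1.9 × 0.545 × 0.97 = 1.00444
oil→copper→donkey→oil: 0.468 × 1.04 × 2 = 0.97344
oil→fish→donkey→oil: 0.861 × 0.545 × 2 = 0.93849
Maximum is oil→donkey→copper→oil at 1.0982; arbitrage exists.

1.0982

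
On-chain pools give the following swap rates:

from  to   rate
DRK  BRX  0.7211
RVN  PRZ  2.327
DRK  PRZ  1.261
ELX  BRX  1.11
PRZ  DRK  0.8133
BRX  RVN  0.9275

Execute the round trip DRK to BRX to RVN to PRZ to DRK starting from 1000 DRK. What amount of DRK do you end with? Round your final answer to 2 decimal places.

1265.78

1000 DRK × 0.7211 = 721.1 BRX
721.1 BRX × 0.9275 = 668.82025 RVN
668.82025 RVN × 2.327 = 1556.34472175 PRZ
1556.34472175 PRZ × 0.8133 = 1265.775162199275 DRK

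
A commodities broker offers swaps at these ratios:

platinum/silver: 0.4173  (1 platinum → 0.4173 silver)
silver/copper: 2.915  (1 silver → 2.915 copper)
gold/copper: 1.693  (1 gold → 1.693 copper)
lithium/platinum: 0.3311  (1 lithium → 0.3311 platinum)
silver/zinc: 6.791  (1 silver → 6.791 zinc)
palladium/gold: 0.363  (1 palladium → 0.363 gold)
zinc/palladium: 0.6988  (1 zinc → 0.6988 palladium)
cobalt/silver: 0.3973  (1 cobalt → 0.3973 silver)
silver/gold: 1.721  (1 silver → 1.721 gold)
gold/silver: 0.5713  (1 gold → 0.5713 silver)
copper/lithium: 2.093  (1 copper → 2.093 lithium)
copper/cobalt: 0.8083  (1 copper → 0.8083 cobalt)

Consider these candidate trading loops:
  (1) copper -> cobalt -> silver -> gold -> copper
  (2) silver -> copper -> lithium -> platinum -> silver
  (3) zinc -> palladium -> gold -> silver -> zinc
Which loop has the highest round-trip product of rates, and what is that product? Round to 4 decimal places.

0.9841

(1) 0.8083 × 0.3973 × 1.721 × 1.693 = 0.93568
(2) 2.915 × 2.093 × 0.3311 × 0.4173 = 0.84298
(3) 0.6988 × 0.363 × 0.5713 × 6.791 = 0.98414
Highest is cycle (3) at 0.9841 (≤1, no arbitrage).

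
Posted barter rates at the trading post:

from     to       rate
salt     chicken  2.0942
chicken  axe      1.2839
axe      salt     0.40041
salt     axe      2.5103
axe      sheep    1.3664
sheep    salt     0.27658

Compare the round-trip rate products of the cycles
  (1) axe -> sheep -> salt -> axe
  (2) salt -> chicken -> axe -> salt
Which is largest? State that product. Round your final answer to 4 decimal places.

(1) 1.3664 × 0.27658 × 2.5103 = 0.94869
(2) 2.0942 × 1.2839 × 0.40041 = 1.07660
Highest is cycle (2) at 1.0766 (>1, arbitrage).

1.0766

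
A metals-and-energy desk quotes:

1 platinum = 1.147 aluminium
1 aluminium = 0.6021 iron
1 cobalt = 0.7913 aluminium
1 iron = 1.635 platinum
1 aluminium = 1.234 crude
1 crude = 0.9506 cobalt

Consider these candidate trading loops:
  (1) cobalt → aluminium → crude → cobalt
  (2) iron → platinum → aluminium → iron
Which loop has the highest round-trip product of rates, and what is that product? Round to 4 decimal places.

1.1291

(1) 0.7913 × 1.234 × 0.9506 = 0.92823
(2) 1.635 × 1.147 × 0.6021 = 1.12915
Highest is cycle (2) at 1.1291 (>1, arbitrage).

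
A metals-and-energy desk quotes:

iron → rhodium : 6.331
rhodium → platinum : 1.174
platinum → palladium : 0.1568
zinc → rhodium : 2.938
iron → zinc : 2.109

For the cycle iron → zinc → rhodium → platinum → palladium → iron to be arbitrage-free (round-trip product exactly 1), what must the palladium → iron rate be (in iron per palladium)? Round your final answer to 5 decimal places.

0.87671

Known legs of the cycle: 2.109 × 2.938 × 1.174 × 0.1568 = 1.1406240553344
For no arbitrage the full-cycle product must be 1, so the missing rate is 1 / 1.1406240553344 ≈ 0.8767131.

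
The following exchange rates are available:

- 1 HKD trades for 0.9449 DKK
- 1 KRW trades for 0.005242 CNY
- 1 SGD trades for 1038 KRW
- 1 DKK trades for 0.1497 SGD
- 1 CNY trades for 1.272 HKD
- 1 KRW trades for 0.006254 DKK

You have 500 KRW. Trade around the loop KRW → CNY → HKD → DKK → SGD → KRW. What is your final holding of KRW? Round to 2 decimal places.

489.51

500 KRW × 0.005242 = 2.621 CNY
2.621 CNY × 1.272 = 3.333912 HKD
3.333912 HKD × 0.9449 = 3.1502134488 DKK
3.1502134488 DKK × 0.1497 = 0.47158695328536 SGD
0.47158695328536 SGD × 1038 = 489.50725751020368 KRW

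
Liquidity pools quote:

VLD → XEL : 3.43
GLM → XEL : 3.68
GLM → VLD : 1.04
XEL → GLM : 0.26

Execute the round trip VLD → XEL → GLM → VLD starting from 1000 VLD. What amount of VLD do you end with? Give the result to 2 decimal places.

927.47

1000 VLD × 3.43 = 3430 XEL
3430 XEL × 0.26 = 891.8 GLM
891.8 GLM × 1.04 = 927.472 VLD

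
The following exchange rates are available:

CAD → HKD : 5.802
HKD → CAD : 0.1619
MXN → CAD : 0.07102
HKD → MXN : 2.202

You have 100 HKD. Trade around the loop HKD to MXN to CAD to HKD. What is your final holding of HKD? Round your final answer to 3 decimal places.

90.735

100 HKD × 2.202 = 220.2 MXN
220.2 MXN × 0.07102 = 15.638604 CAD
15.638604 CAD × 5.802 = 90.735180408 HKD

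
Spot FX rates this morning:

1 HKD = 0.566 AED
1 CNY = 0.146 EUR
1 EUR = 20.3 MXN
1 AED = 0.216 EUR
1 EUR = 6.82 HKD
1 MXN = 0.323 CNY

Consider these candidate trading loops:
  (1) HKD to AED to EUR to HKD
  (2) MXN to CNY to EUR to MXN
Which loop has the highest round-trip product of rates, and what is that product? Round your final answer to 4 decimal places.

0.9573

(1) 0.566 × 0.216 × 6.82 = 0.83379
(2) 0.323 × 0.146 × 20.3 = 0.95731
Highest is cycle (2) at 0.9573 (≤1, no arbitrage).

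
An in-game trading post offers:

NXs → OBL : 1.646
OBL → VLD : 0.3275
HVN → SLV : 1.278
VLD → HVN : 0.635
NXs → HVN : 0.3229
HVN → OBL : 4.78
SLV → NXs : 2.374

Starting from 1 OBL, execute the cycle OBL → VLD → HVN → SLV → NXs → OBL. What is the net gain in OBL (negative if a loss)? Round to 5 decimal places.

1 OBL × 0.3275 = 0.3275 VLD
0.3275 VLD × 0.635 = 0.2079625 HVN
0.2079625 HVN × 1.278 = 0.265776075 SLV
0.265776075 SLV × 2.374 = 0.63095240205 NXs
0.63095240205 NXs × 1.646 = 1.0385476537743 OBL
Net change: 1.0385476537743 − 1 = 0.0385476537743 OBL

0.03855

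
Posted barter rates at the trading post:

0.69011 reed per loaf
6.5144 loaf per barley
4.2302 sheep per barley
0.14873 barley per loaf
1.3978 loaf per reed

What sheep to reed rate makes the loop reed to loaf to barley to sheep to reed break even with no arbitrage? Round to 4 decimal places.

1.1371

Known legs of the cycle: 1.3978 × 0.14873 × 4.2302 = 0.8794365575788
For no arbitrage the full-cycle product must be 1, so the missing rate is 1 / 0.8794365575788 ≈ 1.137092.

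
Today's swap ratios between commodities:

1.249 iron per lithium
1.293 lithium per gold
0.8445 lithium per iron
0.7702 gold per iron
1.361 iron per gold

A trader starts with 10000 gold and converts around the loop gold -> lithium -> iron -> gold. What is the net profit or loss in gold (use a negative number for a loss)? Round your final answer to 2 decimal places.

10000 gold × 1.293 = 12930 lithium
12930 lithium × 1.249 = 16149.57 iron
16149.57 iron × 0.7702 = 12438.398814 gold
Net change: 12438.398814 − 10000 = 2438.398814 gold

2438.40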